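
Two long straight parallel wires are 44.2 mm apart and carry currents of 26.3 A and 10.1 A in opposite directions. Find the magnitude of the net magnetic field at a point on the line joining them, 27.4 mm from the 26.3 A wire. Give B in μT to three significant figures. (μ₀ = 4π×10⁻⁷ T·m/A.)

B ≈ 312 μT

Each long wire gives B = μ₀I/(2πd). Distances are d₁ = 0.0274 m and d₂ = 0.0168 m.
B₁ = 1.92×10⁻⁴ T, B₂ = 1.20×10⁻⁴ T.
Between antiparallel currents both contributions point the same way, so they add. B = B₁ + B₂ = 1.92×10⁻⁴ + 1.20×10⁻⁴ = 3.12×10⁻⁴ T.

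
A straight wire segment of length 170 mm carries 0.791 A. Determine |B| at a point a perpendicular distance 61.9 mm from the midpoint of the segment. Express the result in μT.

B ≈ 2.07 μT

For a finite straight segment, B = (μ₀I/4πd)(sinθ₁ + sinθ₂), where θ₁, θ₂ are the angles from the perpendicular to each end.
The perpendicular from the point meets the wire at its midpoint, so each end is L/2 = 0.085 m away along the wire.
sinθ₁ = 0.085/√(0.085²+0.0619²) = 0.8084; sinθ₂ = 0.085/√(0.085²+0.0619²) = 0.8084.
B = (4π×10⁻⁷ × 0.791) / (4π × 0.0619) × (0.8084 + 0.8084) = 2.07×10⁻⁶ T.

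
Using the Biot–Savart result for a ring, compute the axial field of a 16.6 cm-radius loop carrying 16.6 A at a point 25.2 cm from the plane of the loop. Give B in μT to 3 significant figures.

On the axis of a circular loop, B = μ₀IR² / [2(R²+z²)^(3/2)].
R² + z² = (0.166)² + (0.252)² = 0.09106 m², and (R²+z²)^(3/2) = 2.75×10⁻² m³.
B = (4π×10⁻⁷ × 16.6 × 0.02756) / (2 × 2.75×10⁻²) = 1.05×10⁻⁵ T.

B ≈ 10.5 μT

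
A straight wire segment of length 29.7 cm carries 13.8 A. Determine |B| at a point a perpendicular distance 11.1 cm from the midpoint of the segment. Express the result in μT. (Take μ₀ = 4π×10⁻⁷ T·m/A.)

For a finite straight segment, B = (μ₀I/4πd)(sinθ₁ + sinθ₂), where θ₁, θ₂ are the angles from the perpendicular to each end.
The perpendicular from the point meets the wire at its midpoint, so each end is L/2 = 0.1485 m away along the wire.
sinθ₁ = 0.1485/√(0.1485²+0.111²) = 0.8010; sinθ₂ = 0.1485/√(0.1485²+0.111²) = 0.8010.
B = (4π×10⁻⁷ × 13.8) / (4π × 0.111) × (0.8010 + 0.8010) = 1.99×10⁻⁵ T.

B ≈ 19.9 μT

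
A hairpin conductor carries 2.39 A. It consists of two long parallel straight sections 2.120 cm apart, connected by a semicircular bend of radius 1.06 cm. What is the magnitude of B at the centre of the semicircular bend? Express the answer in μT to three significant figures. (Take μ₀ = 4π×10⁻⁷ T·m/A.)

The semicircular arc contributes B_arc = μ₀I·π/(4πR) = μ₀I/(4R) = 7.08×10⁻⁵ T.
Each semi-infinite lead is at perpendicular distance R = 0.0106 m from the centre, with the perpendicular foot at its near end, so it contributes μ₀I/(4πR); both point the same way, together 4.51×10⁻⁵ T.
Arc and leads all point the same direction: B = 7.08×10⁻⁵ + 4.51×10⁻⁵ = 1.16×10⁻⁴ T.

B ≈ 116 μT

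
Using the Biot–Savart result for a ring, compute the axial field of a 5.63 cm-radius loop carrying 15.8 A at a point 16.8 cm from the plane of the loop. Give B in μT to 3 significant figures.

On the axis of a circular loop, B = μ₀IR² / [2(R²+z²)^(3/2)].
R² + z² = (0.0563)² + (0.168)² = 0.03139 m², and (R²+z²)^(3/2) = 5.56×10⁻³ m³.
B = (4π×10⁻⁷ × 15.8 × 0.00317) / (2 × 5.56×10⁻³) = 5.66×10⁻⁶ T.

B ≈ 5.66 μT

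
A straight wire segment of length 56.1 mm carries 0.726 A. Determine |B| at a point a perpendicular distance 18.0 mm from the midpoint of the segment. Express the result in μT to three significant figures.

B ≈ 6.79 μT

For a finite straight segment, B = (μ₀I/4πd)(sinθ₁ + sinθ₂), where θ₁, θ₂ are the angles from the perpendicular to each end.
The perpendicular from the point meets the wire at its midpoint, so each end is L/2 = 0.02805 m away along the wire.
sinθ₁ = 0.02805/√(0.02805²+0.018²) = 0.8416; sinθ₂ = 0.02805/√(0.02805²+0.018²) = 0.8416.
B = (4π×10⁻⁷ × 0.726) / (4π × 0.018) × (0.8416 + 0.8416) = 6.79×10⁻⁶ T.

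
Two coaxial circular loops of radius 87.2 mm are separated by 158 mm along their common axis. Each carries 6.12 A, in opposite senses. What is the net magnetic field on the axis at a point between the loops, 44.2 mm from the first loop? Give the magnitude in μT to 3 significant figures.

Each loop contributes B = μ₀IR²/[2(R²+z²)^(3/2)] on the axis, with z measured from that loop.
Loop 1 (z = 0.0442 m): B₁ = 3.13×10⁻⁵ T. Loop 2 (z = 0.1138 m): B₂ = 9.92×10⁻⁶ T.
The fields oppose: B = |B₁ − B₂| = 2.14×10⁻⁵ T.

B ≈ 21.4 μT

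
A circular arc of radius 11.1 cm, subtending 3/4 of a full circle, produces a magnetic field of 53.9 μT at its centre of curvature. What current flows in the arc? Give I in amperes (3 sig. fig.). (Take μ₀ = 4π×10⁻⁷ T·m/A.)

I ≈ 12.7 A

For a circular arc, B = μ₀Iφ/(4πR) with φ in radians; here φ = 4.712 rad.
So I = 4πRB/(μ₀φ) = 4π × 0.111 × 5.39×10⁻⁵ / (4π×10⁻⁷ × 4.712) = 12.7 A.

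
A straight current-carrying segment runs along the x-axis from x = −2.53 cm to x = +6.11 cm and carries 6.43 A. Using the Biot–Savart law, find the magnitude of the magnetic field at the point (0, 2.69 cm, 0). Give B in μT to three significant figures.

For a finite straight segment, B = (μ₀I/4πd)(sinθ₁ + sinθ₂), where θ₁, θ₂ are the angles from the perpendicular to each end.
The perpendicular distance is d = 0.0269 m; the end-offsets along the wire are a = 0.0253 m and b = 0.0611 m.
sinθ₁ = 0.0253/√(0.0253²+0.0269²) = 0.6851; sinθ₂ = 0.0611/√(0.0611²+0.0269²) = 0.9152.
B = (4π×10⁻⁷ × 6.43) / (4π × 0.0269) × (0.6851 + 0.9152) = 3.83×10⁻⁵ T.

B ≈ 38.3 μT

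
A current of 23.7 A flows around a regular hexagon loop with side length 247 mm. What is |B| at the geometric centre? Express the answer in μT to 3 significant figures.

B ≈ 66.5 μT

Each side is a finite straight segment at perpendicular distance d = a/(2 tan(π/6)) = 0.2139 m from the centre, with end-angles ±π/6.
One side contributes B₁ = (μ₀I/4πd)·2 sin(π/6) = 1.11×10⁻⁵ T.
All 6 sides add in the same direction: B = 6 × 1.11×10⁻⁵ = 6.65×10⁻⁵ T.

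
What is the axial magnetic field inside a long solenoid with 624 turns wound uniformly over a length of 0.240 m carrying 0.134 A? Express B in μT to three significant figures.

B ≈ 438 μT

Inside a long solenoid, B = μ₀nI with n = 2600 turns/m.
B = 4π×10⁻⁷ × 2600 × 0.134 = 4.38×10⁻⁴ T.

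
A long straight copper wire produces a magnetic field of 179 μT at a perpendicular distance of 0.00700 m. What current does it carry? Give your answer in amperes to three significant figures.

I ≈ 6.26 A

For a long straight wire B = μ₀I/(2πd), so I = 2πdB/μ₀.
I = 2π × 0.007 × 1.79×10⁻⁴ / (4π×10⁻⁷) = 6.26 A.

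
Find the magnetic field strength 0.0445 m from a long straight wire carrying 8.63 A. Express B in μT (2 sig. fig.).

B ≈ 39 μT

For an infinitely long straight wire, B = μ₀I/(2πd).
B = (4π×10⁻⁷ × 8.63) / (2π × 0.0445) = 3.88×10⁻⁵ T.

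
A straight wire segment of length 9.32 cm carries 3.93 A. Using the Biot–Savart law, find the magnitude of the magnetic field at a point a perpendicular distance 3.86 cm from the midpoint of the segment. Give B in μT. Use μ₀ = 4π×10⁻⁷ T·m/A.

For a finite straight segment, B = (μ₀I/4πd)(sinθ₁ + sinθ₂), where θ₁, θ₂ are the angles from the perpendicular to each end.
The perpendicular from the point meets the wire at its midpoint, so each end is L/2 = 0.0466 m away along the wire.
sinθ₁ = 0.0466/√(0.0466²+0.0386²) = 0.7701; sinθ₂ = 0.0466/√(0.0466²+0.0386²) = 0.7701.
B = (4π×10⁻⁷ × 3.93) / (4π × 0.0386) × (0.7701 + 0.7701) = 1.57×10⁻⁵ T.

B ≈ 15.7 μT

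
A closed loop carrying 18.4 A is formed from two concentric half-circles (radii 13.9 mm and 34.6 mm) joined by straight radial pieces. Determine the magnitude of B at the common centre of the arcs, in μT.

The radial connectors point toward the centre, so dl × r̂ = 0 and they contribute nothing.
Each semicircle gives μ₀I/(4R): inner arc 4.16×10⁻⁴ T, outer arc 1.67×10⁻⁴ T.
The two arcs carry current in opposite angular senses, so their fields oppose: B = |4.16×10⁻⁴ − 1.67×10⁻⁴| = 2.49×10⁻⁴ T.

B ≈ 249 μT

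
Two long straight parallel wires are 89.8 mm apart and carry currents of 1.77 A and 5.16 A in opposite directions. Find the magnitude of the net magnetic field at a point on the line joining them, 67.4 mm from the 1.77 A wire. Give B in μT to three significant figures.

B ≈ 51.3 μT

Each long wire gives B = μ₀I/(2πd). Distances are d₁ = 0.0674 m and d₂ = 0.0224 m.
B₁ = 5.25×10⁻⁶ T, B₂ = 4.61×10⁻⁵ T.
Between antiparallel currents both contributions point the same way, so they add. B = B₁ + B₂ = 5.25×10⁻⁶ + 4.61×10⁻⁵ = 5.13×10⁻⁵ T.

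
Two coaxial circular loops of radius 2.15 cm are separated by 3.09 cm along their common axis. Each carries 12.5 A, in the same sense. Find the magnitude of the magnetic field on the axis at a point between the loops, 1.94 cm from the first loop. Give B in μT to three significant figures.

Each loop contributes B = μ₀IR²/[2(R²+z²)^(3/2)] on the axis, with z measured from that loop.
Loop 1 (z = 0.0194 m): B₁ = 1.49×10⁻⁴ T. Loop 2 (z = 0.0115 m): B₂ = 2.50×10⁻⁴ T.
The fields add: B = B₁ + B₂ = 4.00×10⁻⁴ T.

B ≈ 400 μT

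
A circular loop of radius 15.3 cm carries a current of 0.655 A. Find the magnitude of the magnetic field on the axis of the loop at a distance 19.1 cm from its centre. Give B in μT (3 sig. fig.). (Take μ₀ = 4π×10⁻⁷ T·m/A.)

On the axis of a circular loop, B = μ₀IR² / [2(R²+z²)^(3/2)].
R² + z² = (0.153)² + (0.191)² = 0.05989 m², and (R²+z²)^(3/2) = 1.47×10⁻² m³.
B = (4π×10⁻⁷ × 0.655 × 0.02341) / (2 × 1.47×10⁻²) = 6.57×10⁻⁷ T.

B ≈ 0.657 μT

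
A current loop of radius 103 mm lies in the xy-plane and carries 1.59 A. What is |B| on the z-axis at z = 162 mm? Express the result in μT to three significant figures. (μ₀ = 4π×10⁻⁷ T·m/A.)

On the axis of a circular loop, B = μ₀IR² / [2(R²+z²)^(3/2)].
R² + z² = (0.103)² + (0.162)² = 0.03685 m², and (R²+z²)^(3/2) = 7.07×10⁻³ m³.
B = (4π×10⁻⁷ × 1.59 × 0.01061) / (2 × 7.07×10⁻³) = 1.50×10⁻⁶ T.

B ≈ 1.50 μT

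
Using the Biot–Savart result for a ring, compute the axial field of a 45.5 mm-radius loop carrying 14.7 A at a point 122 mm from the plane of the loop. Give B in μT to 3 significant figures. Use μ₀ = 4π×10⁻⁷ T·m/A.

On the axis of a circular loop, B = μ₀IR² / [2(R²+z²)^(3/2)].
R² + z² = (0.0455)² + (0.122)² = 0.01695 m², and (R²+z²)^(3/2) = 2.21×10⁻³ m³.
B = (4π×10⁻⁷ × 14.7 × 0.00207) / (2 × 2.21×10⁻³) = 8.66×10⁻⁶ T.

B ≈ 8.66 μT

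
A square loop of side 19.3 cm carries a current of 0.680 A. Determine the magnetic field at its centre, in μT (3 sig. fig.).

B ≈ 3.99 μT

Each side is a finite straight segment at perpendicular distance d = a/(2 tan(π/4)) = 0.0965 m from the centre, with end-angles ±π/4.
One side contributes B₁ = (μ₀I/4πd)·2 sin(π/4) = 9.97×10⁻⁷ T.
All 4 sides add in the same direction: B = 4 × 9.97×10⁻⁷ = 3.99×10⁻⁶ T.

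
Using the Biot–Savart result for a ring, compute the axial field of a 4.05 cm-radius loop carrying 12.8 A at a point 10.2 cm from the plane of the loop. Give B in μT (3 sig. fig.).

On the axis of a circular loop, B = μ₀IR² / [2(R²+z²)^(3/2)].
R² + z² = (0.0405)² + (0.102)² = 0.01204 m², and (R²+z²)^(3/2) = 1.32×10⁻³ m³.
B = (4π×10⁻⁷ × 12.8 × 0.00164) / (2 × 1.32×10⁻³) = 9.98×10⁻⁶ T.

B ≈ 9.98 μT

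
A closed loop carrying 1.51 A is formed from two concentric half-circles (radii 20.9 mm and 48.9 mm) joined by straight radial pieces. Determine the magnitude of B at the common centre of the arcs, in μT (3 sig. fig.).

B ≈ 13.0 μT

The radial connectors point toward the centre, so dl × r̂ = 0 and they contribute nothing.
Each semicircle gives μ₀I/(4R): inner arc 2.27×10⁻⁵ T, outer arc 9.70×10⁻⁶ T.
The two arcs carry current in opposite angular senses, so their fields oppose: B = |2.27×10⁻⁵ − 9.70×10⁻⁶| = 1.30×10⁻⁵ T.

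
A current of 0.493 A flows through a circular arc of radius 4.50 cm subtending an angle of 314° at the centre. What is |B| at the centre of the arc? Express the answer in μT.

The Biot–Savart field of a circular arc at its centre is B = μ₀Iφ/(4πR), with φ = 5.48 rad.
B = (4π×10⁻⁷ × 0.493 × 5.48) / (4π × 0.045) = 6.00×10⁻⁶ T.

B ≈ 6.00 μT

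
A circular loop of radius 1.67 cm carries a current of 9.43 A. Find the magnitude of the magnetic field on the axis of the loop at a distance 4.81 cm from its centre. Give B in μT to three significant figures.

On the axis of a circular loop, B = μ₀IR² / [2(R²+z²)^(3/2)].
R² + z² = (0.0167)² + (0.0481)² = 0.002592 m², and (R²+z²)^(3/2) = 1.32×10⁻⁴ m³.
B = (4π×10⁻⁷ × 9.43 × 0.0002789) / (2 × 1.32×10⁻⁴) = 1.25×10⁻⁵ T.

B ≈ 12.5 μT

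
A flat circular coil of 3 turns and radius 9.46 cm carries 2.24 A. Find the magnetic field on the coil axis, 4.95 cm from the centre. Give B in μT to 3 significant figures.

For an N-turn flat coil, B = Nμ₀IR²/[2(R²+z²)^(3/2)] with R = 0.0946 m, z = 0.0495 m.
B = 3 × 1.03×10⁻⁵ T = 3.10×10⁻⁵ T.

B ≈ 31.0 μT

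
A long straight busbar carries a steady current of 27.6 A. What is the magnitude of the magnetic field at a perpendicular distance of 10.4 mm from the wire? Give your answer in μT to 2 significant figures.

B ≈ 530 μT

For an infinitely long straight wire, B = μ₀I/(2πd).
B = (4π×10⁻⁷ × 27.6) / (2π × 0.0104) = 5.31×10⁻⁴ T.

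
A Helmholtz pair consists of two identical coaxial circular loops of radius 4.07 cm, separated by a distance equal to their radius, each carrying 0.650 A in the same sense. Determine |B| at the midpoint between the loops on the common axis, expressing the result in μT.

Each loop contributes B = μ₀IR²/[2(R²+z²)^(3/2)] on the axis, with z measured from that loop.
Loop 1 (z = 0.02035 m): B₁ = 7.18×10⁻⁶ T. Loop 2 (z = 0.02035 m): B₂ = 7.18×10⁻⁶ T.
The fields add: B = B₁ + B₂ = 1.44×10⁻⁵ T.

B ≈ 14.4 μT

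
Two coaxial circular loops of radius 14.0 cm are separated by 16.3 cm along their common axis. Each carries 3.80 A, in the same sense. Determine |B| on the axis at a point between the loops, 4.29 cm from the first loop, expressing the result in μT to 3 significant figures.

B ≈ 22.4 μT

Each loop contributes B = μ₀IR²/[2(R²+z²)^(3/2)] on the axis, with z measured from that loop.
Loop 1 (z = 0.0429 m): B₁ = 1.49×10⁻⁵ T. Loop 2 (z = 0.1201 m): B₂ = 7.46×10⁻⁶ T.
The fields add: B = B₁ + B₂ = 2.24×10⁻⁵ T.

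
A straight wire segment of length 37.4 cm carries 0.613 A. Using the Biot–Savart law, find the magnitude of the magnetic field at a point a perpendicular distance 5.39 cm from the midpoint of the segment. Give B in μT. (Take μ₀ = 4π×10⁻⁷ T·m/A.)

For a finite straight segment, B = (μ₀I/4πd)(sinθ₁ + sinθ₂), where θ₁, θ₂ are the angles from the perpendicular to each end.
The perpendicular from the point meets the wire at its midpoint, so each end is L/2 = 0.187 m away along the wire.
sinθ₁ = 0.187/√(0.187²+0.0539²) = 0.9609; sinθ₂ = 0.187/√(0.187²+0.0539²) = 0.9609.
B = (4π×10⁻⁷ × 0.613) / (4π × 0.0539) × (0.9609 + 0.9609) = 2.19×10⁻⁶ T.

B ≈ 2.19 μT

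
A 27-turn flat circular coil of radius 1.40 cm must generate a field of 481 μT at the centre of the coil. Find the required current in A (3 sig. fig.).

For an N-turn coil, B = Nμ₀I/(2R) with R = 0.014 m, so I = 2RB/(Nμ₀) = 2 × 0.014 × 4.81×10⁻⁴ / (27 × 4π×10⁻⁷) = 0.397 A.

I ≈ 0.397 A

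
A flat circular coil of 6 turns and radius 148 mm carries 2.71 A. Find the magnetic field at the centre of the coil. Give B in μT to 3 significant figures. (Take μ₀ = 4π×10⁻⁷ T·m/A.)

For an N-turn flat coil, B = Nμ₀I/(2R) with R = 0.148 m.
B = 6 × 1.15×10⁻⁵ T = 6.90×10⁻⁵ T.

B ≈ 69.0 μT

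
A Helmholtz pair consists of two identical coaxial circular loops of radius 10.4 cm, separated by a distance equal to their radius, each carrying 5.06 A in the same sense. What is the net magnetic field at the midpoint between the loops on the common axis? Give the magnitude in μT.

B ≈ 43.7 μT

Each loop contributes B = μ₀IR²/[2(R²+z²)^(3/2)] on the axis, with z measured from that loop.
Loop 1 (z = 0.052 m): B₁ = 2.19×10⁻⁵ T. Loop 2 (z = 0.052 m): B₂ = 2.19×10⁻⁵ T.
The fields add: B = B₁ + B₂ = 4.37×10⁻⁵ T.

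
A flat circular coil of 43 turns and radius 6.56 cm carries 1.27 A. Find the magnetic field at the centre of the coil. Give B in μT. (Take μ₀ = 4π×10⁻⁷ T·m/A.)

B ≈ 523 μT

For an N-turn flat coil, B = Nμ₀I/(2R) with R = 0.0656 m.
B = 43 × 1.22×10⁻⁵ T = 5.23×10⁻⁴ T.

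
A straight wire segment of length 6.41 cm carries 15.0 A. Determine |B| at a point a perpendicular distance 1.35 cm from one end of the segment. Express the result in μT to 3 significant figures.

For a finite straight segment, B = (μ₀I/4πd)(sinθ₁ + sinθ₂), where θ₁, θ₂ are the angles from the perpendicular to each end.
The perpendicular foot is at one end, so the two end-offsets along the wire are 0 and L = 0.0641 m.
sinθ₁ = 0/√(0²+0.0135²) = 0.0000; sinθ₂ = 0.0641/√(0.0641²+0.0135²) = 0.9785.
B = (4π×10⁻⁷ × 15.0) / (4π × 0.0135) × (0.0000 + 0.9785) = 1.09×10⁻⁴ T.

B ≈ 109 μT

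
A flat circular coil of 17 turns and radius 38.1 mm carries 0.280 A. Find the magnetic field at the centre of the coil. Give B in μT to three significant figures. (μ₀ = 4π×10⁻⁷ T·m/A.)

B ≈ 78.5 μT

For an N-turn flat coil, B = Nμ₀I/(2R) with R = 0.0381 m.
B = 17 × 4.62×10⁻⁶ T = 7.85×10⁻⁵ T.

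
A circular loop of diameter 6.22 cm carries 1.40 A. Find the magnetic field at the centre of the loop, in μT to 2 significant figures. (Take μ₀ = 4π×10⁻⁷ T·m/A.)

B ≈ 28 μT

At the centre of a circular loop the Biot–Savart law gives B = μ₀I/(2R) (so R = 0.0311 m).
B = (4π×10⁻⁷ × 1.40) / (2 × 0.0311) = 2.83×10⁻⁵ T.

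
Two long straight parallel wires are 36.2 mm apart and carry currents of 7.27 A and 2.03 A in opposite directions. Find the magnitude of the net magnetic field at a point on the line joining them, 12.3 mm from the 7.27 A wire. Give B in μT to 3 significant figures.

B ≈ 135 μT

Each long wire gives B = μ₀I/(2πd). Distances are d₁ = 0.0123 m and d₂ = 0.0239 m.
B₁ = 1.18×10⁻⁴ T, B₂ = 1.70×10⁻⁵ T.
Between antiparallel currents both contributions point the same way, so they add. B = B₁ + B₂ = 1.18×10⁻⁴ + 1.70×10⁻⁵ = 1.35×10⁻⁴ T.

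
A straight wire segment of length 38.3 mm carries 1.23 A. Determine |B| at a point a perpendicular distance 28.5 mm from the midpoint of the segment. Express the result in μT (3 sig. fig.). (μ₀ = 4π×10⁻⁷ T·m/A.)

For a finite straight segment, B = (μ₀I/4πd)(sinθ₁ + sinθ₂), where θ₁, θ₂ are the angles from the perpendicular to each end.
The perpendicular from the point meets the wire at its midpoint, so each end is L/2 = 0.01915 m away along the wire.
sinθ₁ = 0.01915/√(0.01915²+0.0285²) = 0.5577; sinθ₂ = 0.01915/√(0.01915²+0.0285²) = 0.5577.
B = (4π×10⁻⁷ × 1.23) / (4π × 0.0285) × (0.5577 + 0.5577) = 4.81×10⁻⁶ T.

B ≈ 4.81 μT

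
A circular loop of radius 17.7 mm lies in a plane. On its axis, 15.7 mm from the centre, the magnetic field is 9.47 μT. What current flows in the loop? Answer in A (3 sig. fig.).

I ≈ 0.637 A

On the axis of a loop, B = μ₀IR²/[2(R²+z²)^(3/2)], so I = 2B(R²+z²)^(3/2)/(μ₀R²).
R² + z² = 0.0003133 + 0.0002465 = 0.0005598 m²; raised to 3/2 gives 1.32×10⁻⁵ m³.
I = 2 × 9.47×10⁻⁶ × 1.32×10⁻⁵ / (1.26×10⁻⁶ × 0.0003133) = 0.637 A.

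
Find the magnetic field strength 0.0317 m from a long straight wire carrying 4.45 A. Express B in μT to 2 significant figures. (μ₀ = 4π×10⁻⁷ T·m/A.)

B ≈ 28 μT

For an infinitely long straight wire, B = μ₀I/(2πd).
B = (4π×10⁻⁷ × 4.45) / (2π × 0.0317) = 2.81×10⁻⁵ T.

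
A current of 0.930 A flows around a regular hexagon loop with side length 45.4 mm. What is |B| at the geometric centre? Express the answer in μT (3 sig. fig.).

Each side is a finite straight segment at perpendicular distance d = a/(2 tan(π/6)) = 0.03932 m from the centre, with end-angles ±π/6.
One side contributes B₁ = (μ₀I/4πd)·2 sin(π/6) = 2.37×10⁻⁶ T.
All 6 sides add in the same direction: B = 6 × 2.37×10⁻⁶ = 1.42×10⁻⁵ T.

B ≈ 14.2 μT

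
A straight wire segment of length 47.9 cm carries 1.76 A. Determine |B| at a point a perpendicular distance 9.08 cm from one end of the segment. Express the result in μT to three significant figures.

For a finite straight segment, B = (μ₀I/4πd)(sinθ₁ + sinθ₂), where θ₁, θ₂ are the angles from the perpendicular to each end.
The perpendicular foot is at one end, so the two end-offsets along the wire are 0 and L = 0.479 m.
sinθ₁ = 0/√(0²+0.0908²) = 0.0000; sinθ₂ = 0.479/√(0.479²+0.0908²) = 0.9825.
B = (4π×10⁻⁷ × 1.76) / (4π × 0.0908) × (0.0000 + 0.9825) = 1.90×10⁻⁶ T.

B ≈ 1.90 μT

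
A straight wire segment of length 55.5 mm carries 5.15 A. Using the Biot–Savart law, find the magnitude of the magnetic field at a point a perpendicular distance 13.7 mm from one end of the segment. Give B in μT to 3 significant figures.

B ≈ 36.5 μT

For a finite straight segment, B = (μ₀I/4πd)(sinθ₁ + sinθ₂), where θ₁, θ₂ are the angles from the perpendicular to each end.
The perpendicular foot is at one end, so the two end-offsets along the wire are 0 and L = 0.0555 m.
sinθ₁ = 0/√(0²+0.0137²) = 0.0000; sinθ₂ = 0.0555/√(0.0555²+0.0137²) = 0.9709.
B = (4π×10⁻⁷ × 5.15) / (4π × 0.0137) × (0.0000 + 0.9709) = 3.65×10⁻⁵ T.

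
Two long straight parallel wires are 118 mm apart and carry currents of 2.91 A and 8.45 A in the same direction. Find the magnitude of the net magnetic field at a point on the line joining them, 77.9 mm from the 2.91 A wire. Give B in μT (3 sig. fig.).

B ≈ 34.7 μT

Each long wire gives B = μ₀I/(2πd). Distances are d₁ = 0.0779 m and d₂ = 0.0401 m.
B₁ = 7.47×10⁻⁶ T, B₂ = 4.21×10⁻⁵ T.
Between parallel currents the two contributions point in opposite directions, so they subtract. B = |B₁ − B₂| = |7.47×10⁻⁶ − 4.21×10⁻⁵| = 3.47×10⁻⁵ T.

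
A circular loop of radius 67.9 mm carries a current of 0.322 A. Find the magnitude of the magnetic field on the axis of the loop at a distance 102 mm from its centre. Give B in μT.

On the axis of a circular loop, B = μ₀IR² / [2(R²+z²)^(3/2)].
R² + z² = (0.0679)² + (0.102)² = 0.01501 m², and (R²+z²)^(3/2) = 1.84×10⁻³ m³.
B = (4π×10⁻⁷ × 0.322 × 0.00461) / (2 × 1.84×10⁻³) = 5.07×10⁻⁷ T.

B ≈ 0.507 μT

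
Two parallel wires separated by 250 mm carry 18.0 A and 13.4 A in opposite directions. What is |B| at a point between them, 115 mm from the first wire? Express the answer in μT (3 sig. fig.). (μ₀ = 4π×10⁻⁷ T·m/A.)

Each long wire gives B = μ₀I/(2πd). Distances are d₁ = 0.115 m and d₂ = 0.135 m.
B₁ = 3.13×10⁻⁵ T, B₂ = 1.99×10⁻⁵ T.
Between antiparallel currents both contributions point the same way, so they add. B = B₁ + B₂ = 3.13×10⁻⁵ + 1.99×10⁻⁵ = 5.12×10⁻⁵ T.

B ≈ 51.2 μT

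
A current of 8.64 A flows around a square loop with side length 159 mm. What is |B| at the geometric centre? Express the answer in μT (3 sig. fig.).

B ≈ 61.5 μT

Each side is a finite straight segment at perpendicular distance d = a/(2 tan(π/4)) = 0.0795 m from the centre, with end-angles ±π/4.
One side contributes B₁ = (μ₀I/4πd)·2 sin(π/4) = 1.54×10⁻⁵ T.
All 4 sides add in the same direction: B = 4 × 1.54×10⁻⁵ = 6.15×10⁻⁵ T.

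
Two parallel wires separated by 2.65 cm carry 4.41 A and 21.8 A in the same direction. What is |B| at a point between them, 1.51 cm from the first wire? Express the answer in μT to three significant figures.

B ≈ 324 μT

Each long wire gives B = μ₀I/(2πd). Distances are d₁ = 0.0151 m and d₂ = 0.0114 m.
B₁ = 5.84×10⁻⁵ T, B₂ = 3.82×10⁻⁴ T.
Between parallel currents the two contributions point in opposite directions, so they subtract. B = |B₁ − B₂| = |5.84×10⁻⁵ − 3.82×10⁻⁴| = 3.24×10⁻⁴ T.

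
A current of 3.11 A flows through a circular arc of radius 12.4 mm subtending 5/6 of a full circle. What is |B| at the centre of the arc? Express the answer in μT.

The Biot–Savart field of a circular arc at its centre is B = μ₀Iφ/(4πR), with φ = 5.236 rad.
B = (4π×10⁻⁷ × 3.11 × 5.236) / (4π × 0.0124) = 1.31×10⁻⁴ T.

B ≈ 131 μT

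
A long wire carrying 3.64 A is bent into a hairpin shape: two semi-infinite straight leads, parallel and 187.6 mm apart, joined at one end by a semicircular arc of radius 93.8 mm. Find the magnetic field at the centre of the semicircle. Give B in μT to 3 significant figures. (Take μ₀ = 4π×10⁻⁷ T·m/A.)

B ≈ 20.0 μT

The semicircular arc contributes B_arc = μ₀I·π/(4πR) = μ₀I/(4R) = 1.22×10⁻⁵ T.
Each semi-infinite lead is at perpendicular distance R = 0.0938 m from the centre, with the perpendicular foot at its near end, so it contributes μ₀I/(4πR); both point the same way, together 7.76×10⁻⁶ T.
Arc and leads all point the same direction: B = 1.22×10⁻⁵ + 7.76×10⁻⁶ = 2.00×10⁻⁵ T.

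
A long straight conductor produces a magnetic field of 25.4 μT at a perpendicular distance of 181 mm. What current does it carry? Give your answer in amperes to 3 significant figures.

For a long straight wire B = μ₀I/(2πd), so I = 2πdB/μ₀.
I = 2π × 0.181 × 2.54×10⁻⁵ / (4π×10⁻⁷) = 23.0 A.

I ≈ 23.0 A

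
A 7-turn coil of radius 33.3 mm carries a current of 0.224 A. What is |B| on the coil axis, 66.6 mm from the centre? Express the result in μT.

For an N-turn flat coil, B = Nμ₀IR²/[2(R²+z²)^(3/2)] with R = 0.0333 m, z = 0.0666 m.
B = 7 × 3.78×10⁻⁷ T = 2.65×10⁻⁶ T.

B ≈ 2.65 μT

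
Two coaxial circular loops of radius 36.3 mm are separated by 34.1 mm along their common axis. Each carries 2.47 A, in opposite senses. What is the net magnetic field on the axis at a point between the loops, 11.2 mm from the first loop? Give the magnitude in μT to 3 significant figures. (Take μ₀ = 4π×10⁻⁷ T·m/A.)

B ≈ 11.4 μT

Each loop contributes B = μ₀IR²/[2(R²+z²)^(3/2)] on the axis, with z measured from that loop.
Loop 1 (z = 0.0112 m): B₁ = 3.73×10⁻⁵ T. Loop 2 (z = 0.0229 m): B₂ = 2.59×10⁻⁵ T.
The fields oppose: B = |B₁ − B₂| = 1.14×10⁻⁵ T.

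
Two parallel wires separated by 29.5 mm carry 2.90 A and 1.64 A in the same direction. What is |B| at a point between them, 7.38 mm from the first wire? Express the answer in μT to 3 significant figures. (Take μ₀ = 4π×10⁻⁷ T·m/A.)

Each long wire gives B = μ₀I/(2πd). Distances are d₁ = 0.00738 m and d₂ = 0.02212 m.
B₁ = 7.86×10⁻⁵ T, B₂ = 1.48×10⁻⁵ T.
Between parallel currents the two contributions point in opposite directions, so they subtract. B = |B₁ − B₂| = |7.86×10⁻⁵ − 1.48×10⁻⁵| = 6.38×10⁻⁵ T.

B ≈ 63.8 μT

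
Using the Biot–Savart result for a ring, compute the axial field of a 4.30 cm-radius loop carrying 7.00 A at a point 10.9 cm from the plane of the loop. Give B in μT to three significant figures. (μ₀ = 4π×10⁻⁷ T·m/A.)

On the axis of a circular loop, B = μ₀IR² / [2(R²+z²)^(3/2)].
R² + z² = (0.043)² + (0.109)² = 0.01373 m², and (R²+z²)^(3/2) = 1.61×10⁻³ m³.
B = (4π×10⁻⁷ × 7.00 × 0.001849) / (2 × 1.61×10⁻³) = 5.05×10⁻⁶ T.

B ≈ 5.05 μT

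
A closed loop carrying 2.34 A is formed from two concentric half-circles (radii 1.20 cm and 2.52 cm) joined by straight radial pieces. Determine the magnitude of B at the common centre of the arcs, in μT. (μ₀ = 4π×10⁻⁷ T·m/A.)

The radial connectors point toward the centre, so dl × r̂ = 0 and they contribute nothing.
Each semicircle gives μ₀I/(4R): inner arc 6.13×10⁻⁵ T, outer arc 2.92×10⁻⁵ T.
The two arcs carry current in opposite angular senses, so their fields oppose: B = |6.13×10⁻⁵ − 2.92×10⁻⁵| = 3.21×10⁻⁵ T.

B ≈ 32.1 μT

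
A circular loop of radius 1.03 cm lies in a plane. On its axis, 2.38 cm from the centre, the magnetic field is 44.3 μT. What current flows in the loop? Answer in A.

On the axis of a loop, B = μ₀IR²/[2(R²+z²)^(3/2)], so I = 2B(R²+z²)^(3/2)/(μ₀R²).
R² + z² = 0.0001061 + 0.0005664 = 0.0006725 m²; raised to 3/2 gives 1.74×10⁻⁵ m³.
I = 2 × 4.43×10⁻⁵ × 1.74×10⁻⁵ / (1.26×10⁻⁶ × 0.0001061) = 11.6 A.

I ≈ 11.6 A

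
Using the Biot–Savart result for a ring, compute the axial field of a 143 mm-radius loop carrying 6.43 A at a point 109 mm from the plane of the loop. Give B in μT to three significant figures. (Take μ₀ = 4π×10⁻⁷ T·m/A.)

On the axis of a circular loop, B = μ₀IR² / [2(R²+z²)^(3/2)].
R² + z² = (0.143)² + (0.109)² = 0.03233 m², and (R²+z²)^(3/2) = 5.81×10⁻³ m³.
B = (4π×10⁻⁷ × 6.43 × 0.02045) / (2 × 5.81×10⁻³) = 1.42×10⁻⁵ T.

B ≈ 14.2 μT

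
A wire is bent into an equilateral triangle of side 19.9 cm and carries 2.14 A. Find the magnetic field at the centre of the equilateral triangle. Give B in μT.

Each side is a finite straight segment at perpendicular distance d = a/(2 tan(π/3)) = 0.05745 m from the centre, with end-angles ±π/3.
One side contributes B₁ = (μ₀I/4πd)·2 sin(π/3) = 6.45×10⁻⁶ T.
All 3 sides add in the same direction: B = 3 × 6.45×10⁻⁶ = 1.94×10⁻⁵ T.

B ≈ 19.4 μT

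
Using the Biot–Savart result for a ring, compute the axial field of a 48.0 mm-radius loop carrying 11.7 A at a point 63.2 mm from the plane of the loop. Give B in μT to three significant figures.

On the axis of a circular loop, B = μ₀IR² / [2(R²+z²)^(3/2)].
R² + z² = (0.048)² + (0.0632)² = 0.006298 m², and (R²+z²)^(3/2) = 5.00×10⁻⁴ m³.
B = (4π×10⁻⁷ × 11.7 × 0.002304) / (2 × 5.00×10⁻⁴) = 3.39×10⁻⁵ T.

B ≈ 33.9 μT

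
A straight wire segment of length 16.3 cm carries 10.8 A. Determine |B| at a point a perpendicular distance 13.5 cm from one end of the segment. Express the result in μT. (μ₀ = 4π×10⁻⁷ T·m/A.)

B ≈ 6.16 μT

For a finite straight segment, B = (μ₀I/4πd)(sinθ₁ + sinθ₂), where θ₁, θ₂ are the angles from the perpendicular to each end.
The perpendicular foot is at one end, so the two end-offsets along the wire are 0 and L = 0.163 m.
sinθ₁ = 0/√(0²+0.135²) = 0.0000; sinθ₂ = 0.163/√(0.163²+0.135²) = 0.7702.
B = (4π×10⁻⁷ × 10.8) / (4π × 0.135) × (0.0000 + 0.7702) = 6.16×10⁻⁶ T.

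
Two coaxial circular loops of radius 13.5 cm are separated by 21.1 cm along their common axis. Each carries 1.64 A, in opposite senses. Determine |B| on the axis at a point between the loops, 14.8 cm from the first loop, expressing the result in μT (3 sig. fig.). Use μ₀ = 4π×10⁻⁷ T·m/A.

B ≈ 3.34 μT

Each loop contributes B = μ₀IR²/[2(R²+z²)^(3/2)] on the axis, with z measured from that loop.
Loop 1 (z = 0.148 m): B₁ = 2.34×10⁻⁶ T. Loop 2 (z = 0.063 m): B₂ = 5.68×10⁻⁶ T.
The fields oppose: B = |B₁ − B₂| = 3.34×10⁻⁶ T.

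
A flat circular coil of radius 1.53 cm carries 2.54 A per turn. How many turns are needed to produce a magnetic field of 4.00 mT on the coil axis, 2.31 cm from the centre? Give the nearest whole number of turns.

For an N-turn coil, B = Nμ₀IR²/[2(R²+z²)^(3/2)]. A single turn gives B₁ = 1.76×10⁻⁵ T with R = 0.0153 m, z = 0.0231 m.
N = B/B₁ = 4.00×10⁻³ / 1.76×10⁻⁵ = 227.75.

N = 228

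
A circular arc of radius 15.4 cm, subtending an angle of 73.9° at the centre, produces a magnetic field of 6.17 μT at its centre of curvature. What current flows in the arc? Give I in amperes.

For a circular arc, B = μ₀Iφ/(4πR) with φ in radians; here φ = 1.29 rad.
So I = 4πRB/(μ₀φ) = 4π × 0.154 × 6.17×10⁻⁶ / (4π×10⁻⁷ × 1.29) = 7.37 A.

I ≈ 7.37 A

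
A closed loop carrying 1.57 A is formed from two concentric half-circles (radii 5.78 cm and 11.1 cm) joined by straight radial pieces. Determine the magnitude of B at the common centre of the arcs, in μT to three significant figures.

B ≈ 4.09 μT

The radial connectors point toward the centre, so dl × r̂ = 0 and they contribute nothing.
Each semicircle gives μ₀I/(4R): inner arc 8.53×10⁻⁶ T, outer arc 4.44×10⁻⁶ T.
The two arcs carry current in opposite angular senses, so their fields oppose: B = |8.53×10⁻⁶ − 4.44×10⁻⁶| = 4.09×10⁻⁶ T.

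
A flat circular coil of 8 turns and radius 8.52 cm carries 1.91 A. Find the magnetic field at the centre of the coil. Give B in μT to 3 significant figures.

For an N-turn flat coil, B = Nμ₀I/(2R) with R = 0.0852 m.
B = 8 × 1.41×10⁻⁵ T = 1.13×10⁻⁴ T.

B ≈ 113 μT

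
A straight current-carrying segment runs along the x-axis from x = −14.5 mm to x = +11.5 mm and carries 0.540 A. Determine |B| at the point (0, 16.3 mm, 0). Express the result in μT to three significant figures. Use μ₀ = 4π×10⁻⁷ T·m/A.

For a finite straight segment, B = (μ₀I/4πd)(sinθ₁ + sinθ₂), where θ₁, θ₂ are the angles from the perpendicular to each end.
The perpendicular distance is d = 0.0163 m; the end-offsets along the wire are a = 0.0145 m and b = 0.0115 m.
sinθ₁ = 0.0145/√(0.0145²+0.0163²) = 0.6646; sinθ₂ = 0.0115/√(0.0115²+0.0163²) = 0.5765.
B = (4π×10⁻⁷ × 0.540) / (4π × 0.0163) × (0.6646 + 0.5765) = 4.11×10⁻⁶ T.

B ≈ 4.11 μT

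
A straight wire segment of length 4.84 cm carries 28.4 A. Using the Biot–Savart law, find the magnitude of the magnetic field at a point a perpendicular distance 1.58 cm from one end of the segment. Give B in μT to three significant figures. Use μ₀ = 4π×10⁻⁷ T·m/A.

B ≈ 171 μT

For a finite straight segment, B = (μ₀I/4πd)(sinθ₁ + sinθ₂), where θ₁, θ₂ are the angles from the perpendicular to each end.
The perpendicular foot is at one end, so the two end-offsets along the wire are 0 and L = 0.0484 m.
sinθ₁ = 0/√(0²+0.0158²) = 0.0000; sinθ₂ = 0.0484/√(0.0484²+0.0158²) = 0.9506.
B = (4π×10⁻⁷ × 28.4) / (4π × 0.0158) × (0.0000 + 0.9506) = 1.71×10⁻⁴ T.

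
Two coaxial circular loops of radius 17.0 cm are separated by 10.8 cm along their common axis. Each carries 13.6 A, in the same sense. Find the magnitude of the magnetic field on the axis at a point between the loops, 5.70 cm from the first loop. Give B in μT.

Each loop contributes B = μ₀IR²/[2(R²+z²)^(3/2)] on the axis, with z measured from that loop.
Loop 1 (z = 0.057 m): B₁ = 4.28×10⁻⁵ T. Loop 2 (z = 0.051 m): B₂ = 4.42×10⁻⁵ T.
The fields add: B = B₁ + B₂ = 8.70×10⁻⁵ T.

B ≈ 87.0 μT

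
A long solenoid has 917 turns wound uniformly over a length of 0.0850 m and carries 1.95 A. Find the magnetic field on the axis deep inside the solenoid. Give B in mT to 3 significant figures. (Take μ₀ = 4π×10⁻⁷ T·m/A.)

Inside a long solenoid, B = μ₀nI with n = 1.079×10⁴ turns/m.
B = 4π×10⁻⁷ × 1.079×10⁴ × 1.95 = 2.64×10⁻² T.

B ≈ 26.4 mT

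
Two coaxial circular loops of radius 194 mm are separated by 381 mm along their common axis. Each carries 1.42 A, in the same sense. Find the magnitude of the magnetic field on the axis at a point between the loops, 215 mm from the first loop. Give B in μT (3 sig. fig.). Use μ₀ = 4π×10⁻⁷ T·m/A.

Each loop contributes B = μ₀IR²/[2(R²+z²)^(3/2)] on the axis, with z measured from that loop.
Loop 1 (z = 0.215 m): B₁ = 1.38×10⁻⁶ T. Loop 2 (z = 0.166 m): B₂ = 2.02×10⁻⁶ T.
The fields add: B = B₁ + B₂ = 3.40×10⁻⁶ T.

B ≈ 3.40 μT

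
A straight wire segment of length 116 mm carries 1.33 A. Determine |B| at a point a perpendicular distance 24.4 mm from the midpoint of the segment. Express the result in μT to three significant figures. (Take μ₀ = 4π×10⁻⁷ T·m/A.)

For a finite straight segment, B = (μ₀I/4πd)(sinθ₁ + sinθ₂), where θ₁, θ₂ are the angles from the perpendicular to each end.
The perpendicular from the point meets the wire at its midpoint, so each end is L/2 = 0.058 m away along the wire.
sinθ₁ = 0.058/√(0.058²+0.0244²) = 0.9218; sinθ₂ = 0.058/√(0.058²+0.0244²) = 0.9218.
B = (4π×10⁻⁷ × 1.33) / (4π × 0.0244) × (0.9218 + 0.9218) = 1.00×10⁻⁵ T.

B ≈ 10.0 μT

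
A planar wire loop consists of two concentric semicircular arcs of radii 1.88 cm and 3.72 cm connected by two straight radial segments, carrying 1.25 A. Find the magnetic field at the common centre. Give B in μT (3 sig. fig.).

B ≈ 10.3 μT

The radial connectors point toward the centre, so dl × r̂ = 0 and they contribute nothing.
Each semicircle gives μ₀I/(4R): inner arc 2.09×10⁻⁵ T, outer arc 1.06×10⁻⁵ T.
The two arcs carry current in opposite angular senses, so their fields oppose: B = |2.09×10⁻⁵ − 1.06×10⁻⁵| = 1.03×10⁻⁵ T.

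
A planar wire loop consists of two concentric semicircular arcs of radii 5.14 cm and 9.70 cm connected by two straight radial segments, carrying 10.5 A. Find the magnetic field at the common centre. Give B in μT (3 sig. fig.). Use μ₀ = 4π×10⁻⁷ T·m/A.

B ≈ 30.2 μT

The radial connectors point toward the centre, so dl × r̂ = 0 and they contribute nothing.
Each semicircle gives μ₀I/(4R): inner arc 6.42×10⁻⁵ T, outer arc 3.40×10⁻⁵ T.
The two arcs carry current in opposite angular senses, so their fields oppose: B = |6.42×10⁻⁵ − 3.40×10⁻⁵| = 3.02×10⁻⁵ T.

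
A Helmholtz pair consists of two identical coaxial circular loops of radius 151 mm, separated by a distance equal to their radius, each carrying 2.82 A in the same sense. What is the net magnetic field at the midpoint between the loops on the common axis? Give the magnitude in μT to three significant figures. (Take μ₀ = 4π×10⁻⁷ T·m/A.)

Each loop contributes B = μ₀IR²/[2(R²+z²)^(3/2)] on the axis, with z measured from that loop.
Loop 1 (z = 0.0755 m): B₁ = 8.40×10⁻⁶ T. Loop 2 (z = 0.0755 m): B₂ = 8.40×10⁻⁶ T.
The fields add: B = B₁ + B₂ = 1.68×10⁻⁵ T.

B ≈ 16.8 μT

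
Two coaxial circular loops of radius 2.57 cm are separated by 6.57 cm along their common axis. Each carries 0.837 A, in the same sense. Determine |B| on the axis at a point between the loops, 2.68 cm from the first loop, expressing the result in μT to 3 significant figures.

B ≈ 10.2 μT

Each loop contributes B = μ₀IR²/[2(R²+z²)^(3/2)] on the axis, with z measured from that loop.
Loop 1 (z = 0.0268 m): B₁ = 6.79×10⁻⁶ T. Loop 2 (z = 0.0389 m): B₂ = 3.43×10⁻⁶ T.
The fields add: B = B₁ + B₂ = 1.02×10⁻⁵ T.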